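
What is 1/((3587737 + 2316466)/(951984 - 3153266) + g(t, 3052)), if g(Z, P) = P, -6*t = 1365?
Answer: 2201282/6712408461 ≈ 0.00032794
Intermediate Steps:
t = -455/2 (t = -⅙*1365 = -455/2 ≈ -227.50)
1/((3587737 + 2316466)/(951984 - 3153266) + g(t, 3052)) = 1/((3587737 + 2316466)/(951984 - 3153266) + 3052) = 1/(5904203/(-2201282) + 3052) = 1/(5904203*(-1/2201282) + 3052) = 1/(-5904203/2201282 + 3052) = 1/(6712408461/2201282) = 2201282/6712408461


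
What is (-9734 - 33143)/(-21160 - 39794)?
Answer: 42877/60954 ≈ 0.70343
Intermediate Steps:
(-9734 - 33143)/(-21160 - 39794) = -42877/(-60954) = -42877*(-1/60954) = 42877/60954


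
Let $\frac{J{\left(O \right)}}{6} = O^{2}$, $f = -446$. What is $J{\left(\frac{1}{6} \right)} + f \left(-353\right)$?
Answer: $\frac{944629}{6} \approx 1.5744 \cdot 10^{5}$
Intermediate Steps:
$J{\left(O \right)} = 6 O^{2}$
$J{\left(\frac{1}{6} \right)} + f \left(-353\right) = 6 \left(\frac{1}{6}\right)^{2} - -157438 = \frac{6}{36} + 157438 = 6 \cdot \frac{1}{36} + 157438 = \frac{1}{6} + 157438 = \frac{944629}{6}$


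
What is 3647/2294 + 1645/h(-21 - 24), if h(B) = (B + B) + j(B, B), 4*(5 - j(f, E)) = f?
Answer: -2803731/135346 ≈ -20.715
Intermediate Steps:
j(f, E) = 5 - f/4
h(B) = 5 + 7*B/4 (h(B) = (B + B) + (5 - B/4) = 2*B + (5 - B/4) = 5 + 7*B/4)
3647/2294 + 1645/h(-21 - 24) = 3647/2294 + 1645/(5 + 7*(-21 - 24)/4) = 3647*(1/2294) + 1645/(5 + (7/4)*(-45)) = 3647/2294 + 1645/(5 - 315/4) = 3647/2294 + 1645/(-295/4) = 3647/2294 + 1645*(-4/295) = 3647/2294 - 1316/59 = -2803731/135346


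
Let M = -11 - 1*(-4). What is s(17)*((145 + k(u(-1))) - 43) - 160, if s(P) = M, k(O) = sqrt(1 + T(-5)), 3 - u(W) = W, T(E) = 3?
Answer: -888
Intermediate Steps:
M = -7 (M = -11 + 4 = -7)
u(W) = 3 - W
k(O) = 2 (k(O) = sqrt(1 + 3) = sqrt(4) = 2)
s(P) = -7
s(17)*((145 + k(u(-1))) - 43) - 160 = -7*((145 + 2) - 43) - 160 = -7*(147 - 43) - 160 = -7*104 - 160 = -728 - 160 = -888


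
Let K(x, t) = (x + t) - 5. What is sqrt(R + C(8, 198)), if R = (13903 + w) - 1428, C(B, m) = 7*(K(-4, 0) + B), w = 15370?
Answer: sqrt(27838) ≈ 166.85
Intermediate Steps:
K(x, t) = -5 + t + x (K(x, t) = (t + x) - 5 = -5 + t + x)
C(B, m) = -63 + 7*B (C(B, m) = 7*((-5 + 0 - 4) + B) = 7*(-9 + B) = -63 + 7*B)
R = 27845 (R = (13903 + 15370) - 1428 = 29273 - 1428 = 27845)
sqrt(R + C(8, 198)) = sqrt(27845 + (-63 + 7*8)) = sqrt(27845 + (-63 + 56)) = sqrt(27845 - 7) = sqrt(27838)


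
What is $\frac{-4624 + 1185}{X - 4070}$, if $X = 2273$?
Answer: $\frac{3439}{1797} \approx 1.9137$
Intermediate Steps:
$\frac{-4624 + 1185}{X - 4070} = \frac{-4624 + 1185}{2273 - 4070} = - \frac{3439}{-1797} = \left(-3439\right) \left(- \frac{1}{1797}\right) = \frac{3439}{1797}$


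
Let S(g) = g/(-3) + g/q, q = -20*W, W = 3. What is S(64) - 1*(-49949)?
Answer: 249633/5 ≈ 49927.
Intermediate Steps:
q = -60 (q = -20*3 = -60)
S(g) = -7*g/20 (S(g) = g/(-3) + g/(-60) = g*(-1/3) + g*(-1/60) = -g/3 - g/60 = -7*g/20)
S(64) - 1*(-49949) = -7/20*64 - 1*(-49949) = -112/5 + 49949 = 249633/5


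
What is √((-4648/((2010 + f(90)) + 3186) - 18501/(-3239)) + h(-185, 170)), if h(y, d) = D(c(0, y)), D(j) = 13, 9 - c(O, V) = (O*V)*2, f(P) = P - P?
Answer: √315416832678114/4207461 ≈ 4.2211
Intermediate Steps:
f(P) = 0
c(O, V) = 9 - 2*O*V (c(O, V) = 9 - O*V*2 = 9 - 2*O*V)
h(y, d) = 13
√((-4648/((2010 + f(90)) + 3186) - 18501/(-3239)) + h(-185, 170)) = √((-4648/((2010 + 0) + 3186) - 18501/(-3239)) + 13) = √((-4648/(2010 + 3186) - 18501*(-1/3239)) + 13) = √((-4648/5196 + 18501/3239) + 13) = √((-4648*1/5196 + 18501/3239) + 13) = √((-1162/1299 + 18501/3239) + 13) = √(20269081/4207461 + 13) = √(74966074/4207461) = √315416832678114/4207461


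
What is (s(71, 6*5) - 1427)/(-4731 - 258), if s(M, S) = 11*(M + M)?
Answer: -45/1663 ≈ -0.027060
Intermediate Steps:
s(M, S) = 22*M (s(M, S) = 11*(2*M) = 22*M)
(s(71, 6*5) - 1427)/(-4731 - 258) = (22*71 - 1427)/(-4731 - 258) = (1562 - 1427)/(-4989) = 135*(-1/4989) = -45/1663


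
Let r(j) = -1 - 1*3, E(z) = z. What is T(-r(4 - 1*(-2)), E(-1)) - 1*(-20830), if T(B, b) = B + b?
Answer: 20833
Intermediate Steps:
r(j) = -4 (r(j) = -1 - 3 = -4)
T(-r(4 - 1*(-2)), E(-1)) - 1*(-20830) = (-1*(-4) - 1) - 1*(-20830) = (4 - 1) + 20830 = 3 + 20830 = 20833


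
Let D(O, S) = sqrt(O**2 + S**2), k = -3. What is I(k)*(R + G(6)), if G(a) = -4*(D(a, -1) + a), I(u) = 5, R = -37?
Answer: -305 - 20*sqrt(37) ≈ -426.66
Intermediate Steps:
G(a) = -4*a - 4*sqrt(1 + a**2) (G(a) = -4*(sqrt(a**2 + (-1)**2) + a) = -4*(sqrt(a**2 + 1) + a) = -4*(sqrt(1 + a**2) + a) = -4*(a + sqrt(1 + a**2)) = -4*a - 4*sqrt(1 + a**2))
I(k)*(R + G(6)) = 5*(-37 + (-4*6 - 4*sqrt(1 + 6**2))) = 5*(-37 + (-24 - 4*sqrt(1 + 36))) = 5*(-37 + (-24 - 4*sqrt(37))) = 5*(-61 - 4*sqrt(37)) = -305 - 20*sqrt(37)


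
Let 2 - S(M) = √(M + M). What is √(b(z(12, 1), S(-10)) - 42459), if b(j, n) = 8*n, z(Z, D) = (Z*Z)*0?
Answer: √(-42443 - 16*I*√5) ≈ 0.0868 - 206.02*I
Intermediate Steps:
S(M) = 2 - √2*√M (S(M) = 2 - √(M + M) = 2 - √(2*M) = 2 - √2*√M)
z(Z, D) = 0 (z(Z, D) = Z²*0 = 0)
√(b(z(12, 1), S(-10)) - 42459) = √(8*(2 - √2*√(-10)) - 42459) = √(8*(2 - √2*I*√10) - 42459) = √(8*(2 - 2*I*√5) - 42459) = √((16 - 16*I*√5) - 42459) = √(-42443 - 16*I*√5)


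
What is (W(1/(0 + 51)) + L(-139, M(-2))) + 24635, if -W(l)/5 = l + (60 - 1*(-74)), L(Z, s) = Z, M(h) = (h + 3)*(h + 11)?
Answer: 1215121/51 ≈ 23826.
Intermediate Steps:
M(h) = (3 + h)*(11 + h)
W(l) = -670 - 5*l (W(l) = -5*(l + (60 - 1*(-74))) = -5*(l + (60 + 74)) = -5*(l + 134) = -5*(134 + l) = -670 - 5*l)
(W(1/(0 + 51)) + L(-139, M(-2))) + 24635 = ((-670 - 5/(0 + 51)) - 139) + 24635 = ((-670 - 5/51) - 139) + 24635 = (-34175/51 - 139) + 24635 = -41264/51 + 24635 = 1215121/51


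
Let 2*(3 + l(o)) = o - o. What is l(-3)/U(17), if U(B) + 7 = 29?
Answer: -3/22 ≈ -0.13636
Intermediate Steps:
l(o) = -3 (l(o) = -3 + (o - o)/2 = -3 + (½)*0 = -3 + 0 = -3)
U(B) = 22 (U(B) = -7 + 29 = 22)
l(-3)/U(17) = -3/22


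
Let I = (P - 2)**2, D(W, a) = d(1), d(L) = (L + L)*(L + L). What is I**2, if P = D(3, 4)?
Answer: 16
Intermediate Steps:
d(L) = 4*L**2 (d(L) = (2*L)*(2*L) = 4*L**2)
D(W, a) = 4 (D(W, a) = 4*1**2 = 4*1 = 4)
P = 4
I = 4 (I = (4 - 2)**2 = 2**2 = 4)
I**2 = 4**2 = 16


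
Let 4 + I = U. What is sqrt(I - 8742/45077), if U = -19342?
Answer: 4*I*sqrt(2456889159098)/45077 ≈ 139.09*I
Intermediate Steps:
I = -19346 (I = -4 - 19342 = -19346)
sqrt(I - 8742/45077) = sqrt(-19346 - 8742/45077) = sqrt(-872068384/45077) = 4*I*sqrt(2456889159098)/45077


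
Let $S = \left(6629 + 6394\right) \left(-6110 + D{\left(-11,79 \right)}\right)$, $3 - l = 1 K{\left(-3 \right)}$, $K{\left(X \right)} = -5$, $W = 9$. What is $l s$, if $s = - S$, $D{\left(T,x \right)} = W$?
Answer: $635626584$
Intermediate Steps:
$D{\left(T,x \right)} = 9$
$l = 8$ ($l = 3 - 1 \left(-5\right) = 3 - -5 = 3 + 5 = 8$)
$S = -79453323$ ($S = \left(6629 + 6394\right) \left(-6110 + 9\right) = 13023 \left(-6101\right) = -79453323$)
$s = 79453323$ ($s = \left(-1\right) \left(-79453323\right) = 79453323$)
$l s = 8 \cdot 79453323 = 635626584$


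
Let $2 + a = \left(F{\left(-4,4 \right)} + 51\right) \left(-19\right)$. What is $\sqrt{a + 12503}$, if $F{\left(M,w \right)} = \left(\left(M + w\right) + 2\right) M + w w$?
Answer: $2 \sqrt{2845} \approx 106.68$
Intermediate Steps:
$F{\left(M,w \right)} = w^{2} + M \left(2 + M + w\right)$ ($F{\left(M,w \right)} = \left(2 + M + w\right) M + w^{2} = M \left(2 + M + w\right) + w^{2} = w^{2} + M \left(2 + M + w\right)$)
$a = -1123$ ($a = -2 + \left(\left(\left(-4\right)^{2} + 4^{2} + 2 \left(-4\right) - 16\right) + 51\right) \left(-19\right) = -2 + \left(\left(16 + 16 - 8 - 16\right) + 51\right) \left(-19\right) = -2 + \left(8 + 51\right) \left(-19\right) = -2 + 59 \left(-19\right) = -2 - 1121 = -1123$)
$\sqrt{a + 12503} = \sqrt{-1123 + 12503} = \sqrt{11380} = 2 \sqrt{2845}$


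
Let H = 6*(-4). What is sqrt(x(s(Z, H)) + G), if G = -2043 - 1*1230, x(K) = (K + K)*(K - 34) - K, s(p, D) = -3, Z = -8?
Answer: 2*I*sqrt(762) ≈ 55.209*I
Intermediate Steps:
H = -24
x(K) = -K + 2*K*(-34 + K) (x(K) = (2*K)*(-34 + K) - K = 2*K*(-34 + K) - K = -K + 2*K*(-34 + K))
G = -3273 (G = -2043 - 1230 = -3273)
sqrt(x(s(Z, H)) + G) = sqrt(-3*(-69 + 2*(-3)) - 3273) = sqrt(-3*(-69 - 6) - 3273) = sqrt(-3*(-75) - 3273) = sqrt(225 - 3273) = sqrt(-3048) = 2*I*sqrt(762)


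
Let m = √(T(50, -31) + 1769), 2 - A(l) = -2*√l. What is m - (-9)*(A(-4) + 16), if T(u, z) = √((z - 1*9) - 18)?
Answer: 162 + √(1769 + I*√58) + 36*I ≈ 204.06 + 36.091*I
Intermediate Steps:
T(u, z) = √(-27 + z) (T(u, z) = √((z - 9) - 18) = √((-9 + z) - 18) = √(-27 + z))
A(l) = 2 + 2*√l (A(l) = 2 - (-2)*√l = 2 + 2*√l)
m = √(1769 + I*√58) (m = √(√(-27 - 31) + 1769) = √(√(-58) + 1769) = √(I*√58 + 1769) = √(1769 + I*√58) ≈ 42.06 + 0.09053*I)
m - (-9)*(A(-4) + 16) = √(1769 + I*√58) - (-9)*((2 + 2*√(-4)) + 16) = √(1769 + I*√58) - (-9)*((2 + 2*(2*I)) + 16) = √(1769 + I*√58) - (-9)*((2 + 4*I) + 16) = √(1769 + I*√58) - (-9)*(18 + 4*I) = √(1769 + I*√58) - (-162 - 36*I) = √(1769 + I*√58) + (162 + 36*I) = 162 + √(1769 + I*√58) + 36*I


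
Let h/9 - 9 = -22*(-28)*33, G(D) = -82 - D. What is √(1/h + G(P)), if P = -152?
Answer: √260563968807/61011 ≈ 8.3666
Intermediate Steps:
h = 183033 (h = 81 + 9*(-22*(-28)*33) = 81 + 9*(616*33) = 81 + 9*20328 = 81 + 182952 = 183033)
√(1/h + G(P)) = √(1/183033 + (-82 - 1*(-152))) = √(1/183033 + (-82 + 152)) = √(1/183033 + 70) = √(12812311/183033) = √260563968807/61011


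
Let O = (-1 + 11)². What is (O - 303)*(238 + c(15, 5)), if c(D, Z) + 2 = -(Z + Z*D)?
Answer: -31668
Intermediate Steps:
O = 100 (O = 10² = 100)
c(D, Z) = -2 - Z - D*Z (c(D, Z) = -2 - (Z + Z*D) = -2 - (Z + D*Z) = -2 + (-Z - D*Z) = -2 - Z - D*Z)
(O - 303)*(238 + c(15, 5)) = (100 - 303)*(238 + (-2 - 1*5 - 1*15*5)) = -203*(238 + (-2 - 5 - 75)) = -203*(238 - 82) = -203*156 = -31668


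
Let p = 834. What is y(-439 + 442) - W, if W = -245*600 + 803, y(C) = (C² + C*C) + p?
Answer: 147049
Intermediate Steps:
y(C) = 834 + 2*C² (y(C) = (C² + C*C) + 834 = (C² + C²) + 834 = 2*C² + 834 = 834 + 2*C²)
W = -146197 (W = -147000 + 803 = -146197)
y(-439 + 442) - W = (834 + 2*(-439 + 442)²) - 1*(-146197) = (834 + 2*3²) + 146197 = (834 + 2*9) + 146197 = (834 + 18) + 146197 = 852 + 146197 = 147049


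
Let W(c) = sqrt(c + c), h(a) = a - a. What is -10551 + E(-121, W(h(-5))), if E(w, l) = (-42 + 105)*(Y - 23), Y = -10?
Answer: -12630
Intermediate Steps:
h(a) = 0
W(c) = sqrt(2)*sqrt(c) (W(c) = sqrt(2*c) = sqrt(2)*sqrt(c))
E(w, l) = -2079 (E(w, l) = (-42 + 105)*(-10 - 23) = 63*(-33) = -2079)
-10551 + E(-121, W(h(-5))) = -10551 - 2079 = -12630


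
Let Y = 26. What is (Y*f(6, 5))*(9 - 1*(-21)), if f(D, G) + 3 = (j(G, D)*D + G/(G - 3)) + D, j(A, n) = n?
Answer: 32370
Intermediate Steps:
f(D, G) = -3 + D + D² + G/(-3 + G) (f(D, G) = -3 + ((D*D + G/(G - 3)) + D) = -3 + ((D² + G/(-3 + G)) + D) = -3 + (D + D² + G/(-3 + G)) = -3 + D + D² + G/(-3 + G))
(Y*f(6, 5))*(9 - 1*(-21)) = (26*((9 - 3*6 - 3*6² - 2*5 + 6*5 + 5*6²)/(-3 + 5)))*(9 - 1*(-21)) = (26*((9 - 18 - 3*36 - 10 + 30 + 5*36)/2))*(9 + 21) = (26*((9 - 18 - 108 - 10 + 30 + 180)/2))*30 = (26*((½)*83))*30 = (26*(83/2))*30 = 1079*30 = 32370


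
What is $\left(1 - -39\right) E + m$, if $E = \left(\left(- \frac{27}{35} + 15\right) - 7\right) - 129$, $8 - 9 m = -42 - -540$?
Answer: $- \frac{310294}{63} \approx -4925.3$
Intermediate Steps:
$m = - \frac{490}{9}$ ($m = \frac{8}{9} - \frac{-42 - -540}{9} = \frac{8}{9} - \frac{-42 + 540}{9} = \frac{8}{9} - \frac{166}{3} = - \frac{490}{9} \approx -54.444$)
$E = - \frac{4262}{35}$ ($E = \left(\left(\left(-27\right) \frac{1}{35} + 15\right) - 7\right) - 129 = \left(\left(- \frac{27}{35} + 15\right) - 7\right) - 129 = \left(\frac{498}{35} - 7\right) - 129 = \frac{253}{35} - 129 = - \frac{4262}{35} \approx -121.77$)
$\left(1 - -39\right) E + m = \left(1 - -39\right) \left(- \frac{4262}{35}\right) - \frac{490}{9} = \left(1 + 39\right) \left(- \frac{4262}{35}\right) - \frac{490}{9} = 40 \left(- \frac{4262}{35}\right) - \frac{490}{9} = - \frac{34096}{7} - \frac{490}{9} = - \frac{310294}{63}$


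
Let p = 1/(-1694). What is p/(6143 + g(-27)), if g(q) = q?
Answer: -1/10360504 ≈ -9.6520e-8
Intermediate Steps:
p = -1/1694 ≈ -0.00059032
p/(6143 + g(-27)) = -1/(1694*(6143 - 27)) = -1/1694/6116 = -1/1694*1/6116 = -1/10360504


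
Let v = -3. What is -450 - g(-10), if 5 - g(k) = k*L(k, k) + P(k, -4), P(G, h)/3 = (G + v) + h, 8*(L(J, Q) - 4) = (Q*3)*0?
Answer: -546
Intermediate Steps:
L(J, Q) = 4 (L(J, Q) = 4 + ((Q*3)*0)/8 = 4 + ((3*Q)*0)/8 = 4 + (⅛)*0 = 4 + 0 = 4)
P(G, h) = -9 + 3*G + 3*h (P(G, h) = 3*((G - 3) + h) = 3*((-3 + G) + h) = 3*(-3 + G + h) = -9 + 3*G + 3*h)
g(k) = 26 - 7*k (g(k) = 5 - (k*4 + (-9 + 3*k + 3*(-4))) = 5 - (4*k + (-9 + 3*k - 12)) = 5 - (4*k + (-21 + 3*k)) = 5 - (-21 + 7*k) = 5 + (21 - 7*k) = 26 - 7*k)
-450 - g(-10) = -450 - (26 - 7*(-10)) = -450 - (26 + 70) = -450 - 1*96 = -450 - 96 = -546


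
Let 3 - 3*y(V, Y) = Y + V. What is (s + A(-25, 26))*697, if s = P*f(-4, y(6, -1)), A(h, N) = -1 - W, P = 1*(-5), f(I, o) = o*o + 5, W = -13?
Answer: -95489/9 ≈ -10610.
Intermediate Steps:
y(V, Y) = 1 - V/3 - Y/3 (y(V, Y) = 1 - (Y + V)/3 = 1 - (V + Y)/3 = 1 + (-V/3 - Y/3) = 1 - V/3 - Y/3)
f(I, o) = 5 + o² (f(I, o) = o² + 5 = 5 + o²)
P = -5
A(h, N) = 12 (A(h, N) = -1 - 1*(-13) = -1 + 13 = 12)
s = -245/9 (s = -5*(5 + (1 - ⅓*6 - ⅓*(-1))²) = -5*(5 + (1 - 2 + ⅓)²) = -5*(5 + (-⅔)²) = -5*(5 + 4/9) = -5*49/9 = -245/9 ≈ -27.222)
(s + A(-25, 26))*697 = (-245/9 + 12)*697 = -137/9*697 = -95489/9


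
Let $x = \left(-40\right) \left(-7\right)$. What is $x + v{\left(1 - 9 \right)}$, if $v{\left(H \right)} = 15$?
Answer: $295$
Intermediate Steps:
$x = 280$
$x + v{\left(1 - 9 \right)} = 280 + 15 = 295$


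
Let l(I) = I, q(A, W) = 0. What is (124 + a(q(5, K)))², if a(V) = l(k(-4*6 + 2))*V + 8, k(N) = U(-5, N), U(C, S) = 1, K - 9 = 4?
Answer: 17424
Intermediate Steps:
K = 13 (K = 9 + 4 = 13)
k(N) = 1
a(V) = 8 + V (a(V) = 1*V + 8 = V + 8 = 8 + V)
(124 + a(q(5, K)))² = (124 + (8 + 0))² = (124 + 8)² = 132² = 17424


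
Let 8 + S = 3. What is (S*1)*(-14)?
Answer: 70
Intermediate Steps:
S = -5 (S = -8 + 3 = -5)
(S*1)*(-14) = -5*1*(-14) = -5*(-14) = 70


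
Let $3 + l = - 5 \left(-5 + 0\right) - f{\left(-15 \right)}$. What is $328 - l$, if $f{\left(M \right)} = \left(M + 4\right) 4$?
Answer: $262$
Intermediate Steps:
$f{\left(M \right)} = 16 + 4 M$ ($f{\left(M \right)} = \left(4 + M\right) 4 = 16 + 4 M$)
$l = 66$ ($l = -3 - \left(16 - 60 + 5 \left(-5 + 0\right)\right) = -3 - -69 = -3 + \left(25 - -44\right) = -3 + \left(25 + 44\right) = -3 + 69 = 66$)
$328 - l = 328 - 66 = 262$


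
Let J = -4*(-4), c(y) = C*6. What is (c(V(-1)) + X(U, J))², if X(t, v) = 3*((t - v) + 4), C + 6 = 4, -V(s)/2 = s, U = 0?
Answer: 2304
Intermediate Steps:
V(s) = -2*s
C = -2 (C = -6 + 4 = -2)
c(y) = -12 (c(y) = -2*6 = -12)
J = 16
X(t, v) = 12 - 3*v + 3*t (X(t, v) = 3*(4 + t - v) = 12 - 3*v + 3*t)
(c(V(-1)) + X(U, J))² = (-12 + (12 - 3*16 + 3*0))² = (-12 + (12 - 48 + 0))² = (-12 - 36)² = (-48)² = 2304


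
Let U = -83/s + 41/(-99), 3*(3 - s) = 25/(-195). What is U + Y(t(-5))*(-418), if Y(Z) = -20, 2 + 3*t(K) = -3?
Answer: 293663855/35244 ≈ 8332.3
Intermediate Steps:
t(K) = -5/3 (t(K) = -⅔ + (⅓)*(-3) = -⅔ - 1 = -5/3)
s = 356/117 (s = 3 - 25/(3*(-195)) = 3 - 25*(-1)/(3*195) = 3 - ⅓*(-5/39) = 3 + 5/117 = 356/117 ≈ 3.0427)
U = -975985/35244 (U = -83/356/117 + 41/(-99) = -83*117/356 + 41*(-1/99) = -9711/356 - 41/99 = -975985/35244 ≈ -27.692)
U + Y(t(-5))*(-418) = -975985/35244 - 20*(-418) = -975985/35244 + 8360 = 293663855/35244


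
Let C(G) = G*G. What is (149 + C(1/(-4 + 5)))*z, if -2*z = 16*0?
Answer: 0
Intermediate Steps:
C(G) = G**2
z = 0 (z = -8*0 = -1/2*0 = 0)
(149 + C(1/(-4 + 5)))*z = (149 + (1/(-4 + 5))**2)*0 = (149 + (1/1)**2)*0 = (149 + 1**2)*0 = (149 + 1)*0 = 150*0 = 0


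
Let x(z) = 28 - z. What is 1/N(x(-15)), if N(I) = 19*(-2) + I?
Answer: ⅕ ≈ 0.20000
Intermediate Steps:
N(I) = -38 + I
1/N(x(-15)) = 1/(-38 + (28 - 1*(-15))) = 1/(-38 + (28 + 15)) = 1/(-38 + 43) = 1/5 = ⅕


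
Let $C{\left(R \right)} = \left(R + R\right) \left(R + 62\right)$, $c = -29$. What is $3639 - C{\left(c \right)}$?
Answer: $5553$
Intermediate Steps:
$C{\left(R \right)} = 2 R \left(62 + R\right)$
$3639 - C{\left(c \right)} = 3639 - 2 \left(-29\right) \left(62 - 29\right) = 3639 - 2 \left(-29\right) 33 = 3639 - -1914 = 3639 + 1914 = 5553$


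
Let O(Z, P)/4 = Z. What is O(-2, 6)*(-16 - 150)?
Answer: 1328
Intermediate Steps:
O(Z, P) = 4*Z
O(-2, 6)*(-16 - 150) = (4*(-2))*(-16 - 150) = -8*(-166) = 1328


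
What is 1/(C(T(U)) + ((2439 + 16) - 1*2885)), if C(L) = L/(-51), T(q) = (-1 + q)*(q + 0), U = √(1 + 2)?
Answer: -372861/160352162 - 17*√3/160352162 ≈ -0.0023254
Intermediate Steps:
U = √3 ≈ 1.7320
T(q) = q*(-1 + q) (T(q) = (-1 + q)*q = q*(-1 + q))
C(L) = -L/51 (C(L) = L*(-1/51) = -L/51)
1/(C(T(U)) + ((2439 + 16) - 1*2885)) = 1/(-√3*(-1 + √3)/51 + ((2439 + 16) - 1*2885)) = 1/(-√3*(-1 + √3)/51 + (2455 - 2885)) = 1/(-√3*(-1 + √3)/51 - 430) = 1/(-430 - √3*(-1 + √3)/51)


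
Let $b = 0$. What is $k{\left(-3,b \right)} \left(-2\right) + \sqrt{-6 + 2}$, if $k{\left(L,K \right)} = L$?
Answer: $6 + 2 i \approx 6.0 + 2.0 i$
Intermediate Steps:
$k{\left(-3,b \right)} \left(-2\right) + \sqrt{-6 + 2} = \left(-3\right) \left(-2\right) + \sqrt{-6 + 2} = 6 + \sqrt{-4} = 6 + 2 i$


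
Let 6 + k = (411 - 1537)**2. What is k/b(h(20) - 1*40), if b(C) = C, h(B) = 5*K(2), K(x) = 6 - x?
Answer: -126787/2 ≈ -63394.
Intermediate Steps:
h(B) = 20 (h(B) = 5*(6 - 1*2) = 5*(6 - 2) = 5*4 = 20)
k = 1267870 (k = -6 + (411 - 1537)**2 = -6 + (-1126)**2 = -6 + 1267876 = 1267870)
k/b(h(20) - 1*40) = 1267870/(20 - 1*40) = 1267870/(20 - 40) = 1267870/(-20) = 1267870*(-1/20) = -126787/2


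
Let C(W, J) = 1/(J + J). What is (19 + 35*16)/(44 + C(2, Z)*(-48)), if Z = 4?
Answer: 579/38 ≈ 15.237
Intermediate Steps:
C(W, J) = 1/(2*J)
(19 + 35*16)/(44 + C(2, Z)*(-48)) = (19 + 35*16)/(44 + ((½)/4)*(-48)) = (19 + 560)/(44 + ((½)*(¼))*(-48)) = 579/(44 + (⅛)*(-48)) = 579/(44 - 6) = 579/38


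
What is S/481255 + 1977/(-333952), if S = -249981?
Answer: -84433096047/160716069760 ≈ -0.52536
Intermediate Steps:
S/481255 + 1977/(-333952) = -249981/481255 + 1977/(-333952) = -249981*1/481255 + 1977*(-1/333952) = -249981/481255 - 1977/333952 = -84433096047/160716069760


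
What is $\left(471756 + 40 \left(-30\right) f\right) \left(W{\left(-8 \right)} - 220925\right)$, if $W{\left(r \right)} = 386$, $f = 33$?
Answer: $-95307252084$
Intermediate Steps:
$\left(471756 + 40 \left(-30\right) f\right) \left(W{\left(-8 \right)} - 220925\right) = \left(471756 + 40 \left(-30\right) 33\right) \left(386 - 220925\right) = \left(471756 - 39600\right) \left(-220539\right) = 432156 \left(-220539\right) = -95307252084$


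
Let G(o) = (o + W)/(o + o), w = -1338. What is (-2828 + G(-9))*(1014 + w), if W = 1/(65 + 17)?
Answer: 37560519/41 ≈ 9.1611e+5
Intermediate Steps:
W = 1/82 ≈ 0.012195
G(o) = (1/82 + o)/(2*o) (G(o) = (o + 1/82)/(o + o) = (1/82 + o)/((2*o)) = (1/82 + o)*(1/(2*o)) = (1/82 + o)/(2*o))
(-2828 + G(-9))*(1014 + w) = (-2828 + (1/164)*(1 + 82*(-9))/(-9))*(1014 - 1338) = (-2828 + (1/164)*(-⅑)*(1 - 738))*(-324) = (-2828 + (1/164)*(-⅑)*(-737))*(-324) = (-2828 + 737/1476)*(-324) = -4173391/1476*(-324) = 37560519/41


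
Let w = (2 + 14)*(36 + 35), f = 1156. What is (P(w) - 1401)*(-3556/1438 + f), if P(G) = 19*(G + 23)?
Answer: 17101939320/719 ≈ 2.3786e+7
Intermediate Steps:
w = 1136 (w = 16*71 = 1136)
P(G) = 437 + 19*G (P(G) = 19*(23 + G) = 437 + 19*G)
(P(w) - 1401)*(-3556/1438 + f) = ((437 + 19*1136) - 1401)*(-3556/1438 + 1156) = ((437 + 21584) - 1401)*(-3556*1/1438 + 1156) = (22021 - 1401)*(-1778/719 + 1156) = 20620*(829386/719) = 17101939320/719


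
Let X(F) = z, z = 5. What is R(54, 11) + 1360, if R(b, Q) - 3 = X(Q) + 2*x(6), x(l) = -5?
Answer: 1358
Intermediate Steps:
X(F) = 5
R(b, Q) = -2 (R(b, Q) = 3 + (5 + 2*(-5)) = 3 + (5 - 10) = 3 - 5 = -2)
R(54, 11) + 1360 = -2 + 1360 = 1358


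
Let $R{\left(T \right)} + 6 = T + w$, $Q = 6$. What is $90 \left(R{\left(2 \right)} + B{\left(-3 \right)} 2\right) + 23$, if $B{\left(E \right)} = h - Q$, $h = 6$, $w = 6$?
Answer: $203$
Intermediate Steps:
$R{\left(T \right)} = T$ ($R{\left(T \right)} = -6 + \left(T + 6\right) = -6 + \left(6 + T\right) = T$)
$B{\left(E \right)} = 0$ ($B{\left(E \right)} = 6 - 6 = 0$)
$90 \left(R{\left(2 \right)} + B{\left(-3 \right)} 2\right) + 23 = 90 \left(2 + 0 \cdot 2\right) + 23 = 90 \left(2 + 0\right) + 23 = 90 \cdot 2 + 23 = 180 + 23 = 203$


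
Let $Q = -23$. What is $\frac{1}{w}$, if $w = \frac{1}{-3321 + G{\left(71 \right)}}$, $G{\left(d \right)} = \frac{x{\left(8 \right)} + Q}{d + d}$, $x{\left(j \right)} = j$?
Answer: $- \frac{471597}{142} \approx -3321.1$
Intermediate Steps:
$G{\left(d \right)} = - \frac{15}{2 d}$ ($G{\left(d \right)} = \frac{8 - 23}{d + d} = - \frac{15}{2 d}$)
$w = - \frac{142}{471597}$ ($w = \frac{1}{-3321 - \frac{15}{2 \cdot 71}} = \frac{1}{-3321 - \frac{15}{142}} = \frac{1}{- \frac{471597}{142}} = - \frac{142}{471597} \approx -0.0003011$)
$\frac{1}{w} = \frac{1}{- \frac{142}{471597}} = - \frac{471597}{142}$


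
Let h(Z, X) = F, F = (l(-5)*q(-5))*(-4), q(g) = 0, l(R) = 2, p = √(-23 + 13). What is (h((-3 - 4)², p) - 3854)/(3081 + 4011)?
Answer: -1927/3546 ≈ -0.54343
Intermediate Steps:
p = I*√10 (p = √(-10) = I*√10 ≈ 3.1623*I)
F = 0 (F = (2*0)*(-4) = 0*(-4) = 0)
h(Z, X) = 0
(h((-3 - 4)², p) - 3854)/(3081 + 4011) = (0 - 3854)/(3081 + 4011) = -3854/7092 = -3854*1/7092 = -1927/3546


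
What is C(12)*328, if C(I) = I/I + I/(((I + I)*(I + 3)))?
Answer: 5084/15 ≈ 338.93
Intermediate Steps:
C(I) = 1 + 1/(2*(3 + I)) (C(I) = 1 + I/(((2*I)*(3 + I))) = 1 + I/((2*I*(3 + I))) = 1 + I*(1/(2*I*(3 + I))) = 1 + 1/(2*(3 + I)))
C(12)*328 = ((7/2 + 12)/(3 + 12))*328 = ((31/2)/15)*328 = ((1/15)*(31/2))*328 = (31/30)*328 = 5084/15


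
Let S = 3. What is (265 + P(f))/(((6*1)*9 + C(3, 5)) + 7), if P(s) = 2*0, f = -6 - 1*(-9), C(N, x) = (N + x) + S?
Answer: 265/72 ≈ 3.6806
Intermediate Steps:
C(N, x) = 3 + N + x (C(N, x) = (N + x) + 3 = 3 + N + x)
f = 3 (f = -6 + 9 = 3)
P(s) = 0
(265 + P(f))/(((6*1)*9 + C(3, 5)) + 7) = (265 + 0)/(((6*1)*9 + (3 + 3 + 5)) + 7) = 265/((6*9 + 11) + 7) = 265/((54 + 11) + 7) = 265/(65 + 7) = 265/72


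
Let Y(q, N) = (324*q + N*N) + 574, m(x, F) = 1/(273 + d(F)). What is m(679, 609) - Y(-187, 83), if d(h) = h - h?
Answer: 14503126/273 ≈ 53125.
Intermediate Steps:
d(h) = 0
m(x, F) = 1/273 (m(x, F) = 1/(273 + 0) = 1/273)
Y(q, N) = 574 + N**2 + 324*q (Y(q, N) = (324*q + N**2) + 574 = (N**2 + 324*q) + 574 = 574 + N**2 + 324*q)
m(679, 609) - Y(-187, 83) = 1/273 - (574 + 83**2 + 324*(-187)) = 1/273 - (574 + 6889 - 60588) = 1/273 - 1*(-53125) = 1/273 + 53125 = 14503126/273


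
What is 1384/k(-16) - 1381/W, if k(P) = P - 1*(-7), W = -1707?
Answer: -783353/5121 ≈ -152.97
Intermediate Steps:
k(P) = 7 + P (k(P) = P + 7 = 7 + P)
1384/k(-16) - 1381/W = 1384/(7 - 16) - 1381/(-1707) = 1384/(-9) - 1381*(-1/1707) = 1384*(-⅑) + 1381/1707 = -1384/9 + 1381/1707 = -783353/5121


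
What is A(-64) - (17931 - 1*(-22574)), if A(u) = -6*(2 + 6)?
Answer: -40553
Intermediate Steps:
A(u) = -48 (A(u) = -6*8 = -48)
A(-64) - (17931 - 1*(-22574)) = -48 - (17931 - 1*(-22574)) = -48 - (17931 + 22574) = -48 - 1*40505 = -48 - 40505 = -40553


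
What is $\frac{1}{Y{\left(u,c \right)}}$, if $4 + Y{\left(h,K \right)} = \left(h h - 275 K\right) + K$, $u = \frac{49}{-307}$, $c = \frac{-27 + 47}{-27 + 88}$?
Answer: $- \frac{5749189}{539334815} \approx -0.01066$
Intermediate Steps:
$c = \frac{20}{61} \approx 0.32787$
$u = - \frac{49}{307}$ ($u = 49 \left(- \frac{1}{307}\right) = - \frac{49}{307} \approx -0.15961$)
$Y{\left(h,K \right)} = -4 + h^{2} - 274 K$ ($Y{\left(h,K \right)} = -4 - \left(274 K - h h\right) = -4 - \left(- h^{2} + 274 K\right) = -4 + h^{2} - 274 K$)
$\frac{1}{Y{\left(u,c \right)}} = \frac{1}{-4 + \left(- \frac{49}{307}\right)^{2} - \frac{5480}{61}} = \frac{1}{-4 + \frac{2401}{94249} - \frac{5480}{61}} = \frac{1}{- \frac{539334815}{5749189}} = - \frac{5749189}{539334815}$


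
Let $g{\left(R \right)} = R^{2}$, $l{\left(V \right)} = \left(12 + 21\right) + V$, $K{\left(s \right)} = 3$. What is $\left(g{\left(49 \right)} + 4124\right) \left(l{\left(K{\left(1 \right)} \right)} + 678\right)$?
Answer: $4658850$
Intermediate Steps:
$l{\left(V \right)} = 33 + V$
$\left(g{\left(49 \right)} + 4124\right) \left(l{\left(K{\left(1 \right)} \right)} + 678\right) = \left(49^{2} + 4124\right) \left(\left(33 + 3\right) + 678\right) = \left(2401 + 4124\right) \left(36 + 678\right) = 6525 \cdot 714 = 4658850$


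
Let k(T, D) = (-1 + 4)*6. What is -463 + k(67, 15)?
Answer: -445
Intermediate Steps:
k(T, D) = 18 (k(T, D) = 3*6 = 18)
-463 + k(67, 15) = -463 + 18 = -445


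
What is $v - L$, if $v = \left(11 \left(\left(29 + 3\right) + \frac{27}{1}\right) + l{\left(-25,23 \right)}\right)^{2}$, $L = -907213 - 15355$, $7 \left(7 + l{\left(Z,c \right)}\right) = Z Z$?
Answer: $\frac{71409993}{49} \approx 1.4573 \cdot 10^{6}$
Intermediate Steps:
$l{\left(Z,c \right)} = -7 + \frac{Z^{2}}{7}$ ($l{\left(Z,c \right)} = -7 + \frac{Z Z}{7} = -7 + \frac{Z^{2}}{7}$)
$L = -922568$
$v = \frac{26204161}{49}$ ($v = \left(11 \left(\left(29 + 3\right) + \frac{27}{1}\right) - \left(7 - \frac{\left(-25\right)^{2}}{7}\right)\right)^{2} = \left(11 \left(32 + 27 \cdot 1\right) + \left(-7 + \frac{1}{7} \cdot 625\right)\right)^{2} = \left(11 \left(32 + 27\right) + \left(-7 + \frac{625}{7}\right)\right)^{2} = \left(11 \cdot 59 + \frac{576}{7}\right)^{2} = \left(649 + \frac{576}{7}\right)^{2} = \left(\frac{5119}{7}\right)^{2} = \frac{26204161}{49} \approx 5.3478 \cdot 10^{5}$)
$v - L = \frac{26204161}{49} - -922568 = \frac{26204161}{49} + 922568 = \frac{71409993}{49}$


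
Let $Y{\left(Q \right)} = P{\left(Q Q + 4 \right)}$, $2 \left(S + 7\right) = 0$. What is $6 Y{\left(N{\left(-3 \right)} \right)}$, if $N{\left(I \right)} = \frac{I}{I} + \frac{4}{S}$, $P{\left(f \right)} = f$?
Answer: $\frac{1230}{49} \approx 25.102$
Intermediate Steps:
$S = -7$ ($S = -7 + \frac{1}{2} \cdot 0 = -7 + 0 = -7$)
$N{\left(I \right)} = \frac{3}{7}$ ($N{\left(I \right)} = \frac{I}{I} + \frac{4}{-7} = 1 + 4 \left(- \frac{1}{7}\right) = 1 - \frac{4}{7} = \frac{3}{7}$)
$Y{\left(Q \right)} = 4 + Q^{2}$ ($Y{\left(Q \right)} = Q Q + 4 = Q^{2} + 4 = 4 + Q^{2}$)
$6 Y{\left(N{\left(-3 \right)} \right)} = 6 \left(4 + \left(\frac{3}{7}\right)^{2}\right) = 6 \left(4 + \frac{9}{49}\right) = 6 \cdot \frac{205}{49} = \frac{1230}{49}$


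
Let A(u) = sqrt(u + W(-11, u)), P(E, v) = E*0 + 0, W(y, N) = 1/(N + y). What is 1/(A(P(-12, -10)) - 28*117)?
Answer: -36036/118053937 - I*sqrt(11)/118053937 ≈ -0.00030525 - 2.8094e-8*I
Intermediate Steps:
P(E, v) = 0 (P(E, v) = 0 + 0 = 0)
A(u) = sqrt(u + 1/(-11 + u)) (A(u) = sqrt(u + 1/(u - 11)) = sqrt(u + 1/(-11 + u)))
1/(A(P(-12, -10)) - 28*117) = 1/(sqrt((1 + 0*(-11 + 0))/(-11 + 0)) - 28*117) = 1/(sqrt((1 + 0*(-11))/(-11)) - 3276) = 1/(sqrt(-(1 + 0)/11) - 3276) = 1/(sqrt(-1/11*1) - 3276) = 1/(sqrt(-1/11) - 3276) = 1/(I*sqrt(11)/11 - 3276) = 1/(-3276 + I*sqrt(11)/11)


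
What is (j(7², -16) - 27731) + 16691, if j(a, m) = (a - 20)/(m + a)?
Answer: -364291/33 ≈ -11039.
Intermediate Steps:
j(a, m) = (-20 + a)/(a + m)
(j(7², -16) - 27731) + 16691 = ((-20 + 7²)/(7² - 16) - 27731) + 16691 = ((-20 + 49)/(49 - 16) - 27731) + 16691 = (29/33 - 27731) + 16691 = -915094/33 + 16691 = -364291/33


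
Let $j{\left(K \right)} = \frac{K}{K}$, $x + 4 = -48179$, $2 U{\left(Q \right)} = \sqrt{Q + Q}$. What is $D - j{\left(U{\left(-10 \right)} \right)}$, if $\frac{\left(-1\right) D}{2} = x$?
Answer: $96365$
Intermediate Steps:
$U{\left(Q \right)} = \frac{\sqrt{2} \sqrt{Q}}{2}$ ($U{\left(Q \right)} = \frac{\sqrt{Q + Q}}{2} = \frac{\sqrt{2 Q}}{2} = \frac{\sqrt{2} \sqrt{Q}}{2}$)
$x = -48183$ ($x = -4 - 48179 = -48183$)
$D = 96366$ ($D = \left(-2\right) \left(-48183\right) = 96366$)
$j{\left(K \right)} = 1$
$D - j{\left(U{\left(-10 \right)} \right)} = 96366 - 1 = 96365$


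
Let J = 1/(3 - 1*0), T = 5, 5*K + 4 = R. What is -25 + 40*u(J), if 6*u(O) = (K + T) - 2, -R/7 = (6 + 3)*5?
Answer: -1291/3 ≈ -430.33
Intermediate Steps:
R = -315 (R = -7*(6 + 3)*5 = -63*5 = -7*45 = -315)
K = -319/5 (K = -⅘ + (⅕)*(-315) = -⅘ - 63 = -319/5 ≈ -63.800)
J = ⅓ (J = 1/(3 + 0) = 1/3 = ⅓ ≈ 0.33333)
u(O) = -152/15 (u(O) = ((-319/5 + 5) - 2)/6 = (-294/5 - 2)/6 = (⅙)*(-304/5) = -152/15)
-25 + 40*u(J) = -25 + 40*(-152/15) = -25 - 1216/3 = -1291/3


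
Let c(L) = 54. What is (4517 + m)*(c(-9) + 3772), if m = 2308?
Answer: 26112450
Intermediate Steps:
(4517 + m)*(c(-9) + 3772) = (4517 + 2308)*(54 + 3772) = 6825*3826 = 26112450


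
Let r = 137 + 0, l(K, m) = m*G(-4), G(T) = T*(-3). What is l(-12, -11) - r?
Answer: -269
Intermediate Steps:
G(T) = -3*T
l(K, m) = 12*m (l(K, m) = m*(-3*(-4)) = m*12 = 12*m)
r = 137
l(-12, -11) - r = 12*(-11) - 1*137 = -132 - 137 = -269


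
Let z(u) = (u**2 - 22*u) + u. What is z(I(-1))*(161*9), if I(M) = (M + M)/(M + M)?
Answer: -28980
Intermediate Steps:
I(M) = 1 (I(M) = (2*M)/((2*M)) = (2*M)*(1/(2*M)) = 1)
z(u) = u**2 - 21*u
z(I(-1))*(161*9) = (1*(-21 + 1))*(161*9) = (1*(-20))*1449 = -20*1449 = -28980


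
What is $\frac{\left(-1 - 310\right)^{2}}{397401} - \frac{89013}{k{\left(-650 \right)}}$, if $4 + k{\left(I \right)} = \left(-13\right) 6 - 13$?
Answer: $\frac{35383043708}{37753095} \approx 937.22$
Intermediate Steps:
$k{\left(I \right)} = -95$ ($k{\left(I \right)} = -4 - 91 = -95$)
$\frac{\left(-1 - 310\right)^{2}}{397401} - \frac{89013}{k{\left(-650 \right)}} = \frac{\left(-1 - 310\right)^{2}}{397401} - \frac{89013}{-95} = \left(-311\right)^{2} \cdot \frac{1}{397401} - - \frac{89013}{95} = 96721 \cdot \frac{1}{397401} + \frac{89013}{95} = \frac{96721}{397401} + \frac{89013}{95} = \frac{35383043708}{37753095}$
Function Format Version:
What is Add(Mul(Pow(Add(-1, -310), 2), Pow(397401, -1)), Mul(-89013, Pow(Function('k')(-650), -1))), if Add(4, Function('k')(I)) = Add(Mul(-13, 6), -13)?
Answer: Rational(35383043708, 37753095) ≈ 937.22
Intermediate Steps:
Function('k')(I) = -95 (Function('k')(I) = Add(-4, Add(Mul(-13, 6), -13)) = Add(-4, Add(-78, -13)) = Add(-4, -91) = -95)
Add(Mul(Pow(Add(-1, -310), 2), Pow(397401, -1)), Mul(-89013, Pow(Function('k')(-650), -1))) = Add(Mul(Pow(Add(-1, -310), 2), Pow(397401, -1)), Mul(-89013, Pow(-95, -1))) = Add(Mul(Pow(-311, 2), Rational(1, 397401)), Mul(-89013, Rational(-1, 95))) = Add(Mul(96721, Rational(1, 397401)), Rational(89013, 95)) = Add(Rational(96721, 397401), Rational(89013, 95)) = Rational(35383043708, 37753095)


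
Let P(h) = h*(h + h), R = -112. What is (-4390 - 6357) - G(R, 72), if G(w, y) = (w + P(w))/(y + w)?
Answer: -50613/5 ≈ -10123.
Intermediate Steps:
P(h) = 2*h² (P(h) = h*(2*h) = 2*h²)
G(w, y) = (w + 2*w²)/(w + y) (G(w, y) = (w + 2*w²)/(y + w) = (w + 2*w²)/(w + y))
(-4390 - 6357) - G(R, 72) = (-4390 - 6357) - (-112)*(1 + 2*(-112))/(-112 + 72) = -10747 - (-112)*(1 - 224)/(-40) = -10747 - (-112)*(-1)*(-223)/40 = -10747 - 1*(-3122/5) = -10747 + 3122/5 = -50613/5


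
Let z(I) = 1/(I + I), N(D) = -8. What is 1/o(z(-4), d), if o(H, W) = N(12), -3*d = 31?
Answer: -⅛ ≈ -0.12500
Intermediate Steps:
z(I) = 1/(2*I)
d = -31/3 (d = -⅓*31 = -31/3 ≈ -10.333)
o(H, W) = -8
1/o(z(-4), d) = 1/(-8) = -⅛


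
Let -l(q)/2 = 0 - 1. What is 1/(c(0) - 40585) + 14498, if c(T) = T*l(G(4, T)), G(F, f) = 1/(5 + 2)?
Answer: 588401329/40585 ≈ 14498.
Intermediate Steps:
G(F, f) = ⅐ (G(F, f) = 1/7 = ⅐)
l(q) = 2 (l(q) = -2*(0 - 1) = -2*(-1) = 2)
c(T) = 2*T (c(T) = T*2 = 2*T)
1/(c(0) - 40585) + 14498 = 1/(2*0 - 40585) + 14498 = 1/(0 - 40585) + 14498 = 1/(-40585) + 14498 = -1/40585 + 14498 = 588401329/40585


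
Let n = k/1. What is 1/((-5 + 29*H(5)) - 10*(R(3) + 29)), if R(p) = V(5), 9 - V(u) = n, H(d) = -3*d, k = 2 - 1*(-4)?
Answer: -1/760 ≈ -0.0013158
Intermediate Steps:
k = 6 (k = 2 + 4 = 6)
n = 6 (n = 6/1 = 6*1 = 6)
V(u) = 3 (V(u) = 9 - 1*6 = 9 - 6 = 3)
R(p) = 3
1/((-5 + 29*H(5)) - 10*(R(3) + 29)) = 1/((-5 + 29*(-3*5)) - 10*(3 + 29)) = 1/((-5 + 29*(-15)) - 10*32) = 1/((-5 - 435) - 320) = 1/(-440 - 320) = 1/(-760) = -1/760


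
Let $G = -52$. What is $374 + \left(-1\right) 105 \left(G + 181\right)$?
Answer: $-13171$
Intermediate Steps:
$374 + \left(-1\right) 105 \left(G + 181\right) = 374 + \left(-1\right) 105 \left(-52 + 181\right) = 374 - 13545 = -13171$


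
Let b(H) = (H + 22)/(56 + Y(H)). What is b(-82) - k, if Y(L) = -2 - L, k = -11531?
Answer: 392039/34 ≈ 11531.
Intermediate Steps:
b(H) = (22 + H)/(54 - H) (b(H) = (H + 22)/(56 + (-2 - H)) = (22 + H)/(54 - H))
b(-82) - k = (-22 - 1*(-82))/(-54 - 82) - 1*(-11531) = (-22 + 82)/(-136) + 11531 = -1/136*60 + 11531 = -15/34 + 11531 = 392039/34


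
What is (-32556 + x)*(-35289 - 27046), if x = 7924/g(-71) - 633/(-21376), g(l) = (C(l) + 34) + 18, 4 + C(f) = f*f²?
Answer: 15524089686852929455/7649679488 ≈ 2.0294e+9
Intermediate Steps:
C(f) = -4 + f³ (C(f) = -4 + f*f² = -4 + f³)
g(l) = 48 + l³ (g(l) = ((-4 + l³) + 34) + 18 = (30 + l³) + 18 = 48 + l³)
x = 57143855/7649679488 (x = 7924/(48 + (-71)³) - 633/(-21376) = 7924/(48 - 357911) - 633*(-1/21376) = 7924/(-357863) + 633/21376 = 7924*(-1/357863) + 633/21376 = -7924/357863 + 633/21376 = 57143855/7649679488 ≈ 0.0074701)
(-32556 + x)*(-35289 - 27046) = (-32556 + 57143855/7649679488)*(-35289 - 27046) = -249042908267473/7649679488*(-62335) = 15524089686852929455/7649679488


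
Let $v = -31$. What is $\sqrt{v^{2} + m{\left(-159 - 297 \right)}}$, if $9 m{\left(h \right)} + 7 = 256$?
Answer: $\frac{\sqrt{8898}}{3} \approx 31.443$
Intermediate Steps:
$m{\left(h \right)} = \frac{83}{3}$ ($m{\left(h \right)} = - \frac{7}{9} + \frac{1}{9} \cdot 256 = - \frac{7}{9} + \frac{256}{9} = \frac{83}{3}$)
$\sqrt{v^{2} + m{\left(-159 - 297 \right)}} = \sqrt{\left(-31\right)^{2} + \frac{83}{3}} = \sqrt{961 + \frac{83}{3}} = \sqrt{\frac{2966}{3}} = \frac{\sqrt{8898}}{3}$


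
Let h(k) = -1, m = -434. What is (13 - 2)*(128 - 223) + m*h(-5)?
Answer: -611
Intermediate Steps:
(13 - 2)*(128 - 223) + m*h(-5) = (13 - 2)*(128 - 223) - 434*(-1) = 11*(-95) + 434 = -1045 + 434 = -611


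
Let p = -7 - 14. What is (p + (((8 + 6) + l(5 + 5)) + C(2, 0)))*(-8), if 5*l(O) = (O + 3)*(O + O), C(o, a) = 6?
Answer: -408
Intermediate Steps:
l(O) = 2*O*(3 + O)/5 (l(O) = ((O + 3)*(O + O))/5 = ((3 + O)*(2*O))/5 = (2*O*(3 + O))/5 = 2*O*(3 + O)/5)
p = -21
(p + (((8 + 6) + l(5 + 5)) + C(2, 0)))*(-8) = (-21 + (((8 + 6) + 2*(5 + 5)*(3 + (5 + 5))/5) + 6))*(-8) = (-21 + ((14 + (2/5)*10*(3 + 10)) + 6))*(-8) = (-21 + ((14 + (2/5)*10*13) + 6))*(-8) = (-21 + ((14 + 52) + 6))*(-8) = (-21 + (66 + 6))*(-8) = (-21 + 72)*(-8) = 51*(-8) = -408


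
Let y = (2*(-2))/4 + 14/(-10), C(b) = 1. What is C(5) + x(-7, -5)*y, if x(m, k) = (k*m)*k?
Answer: 421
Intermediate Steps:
y = -12/5 (y = -4*1/4 + 14*(-1/10) = -1 - 7/5 = -12/5 ≈ -2.4000)
x(m, k) = m*k**2
C(5) + x(-7, -5)*y = 1 - 7*(-5)**2*(-12/5) = 1 - 7*25*(-12/5) = 1 - 175*(-12/5) = 1 + 420 = 421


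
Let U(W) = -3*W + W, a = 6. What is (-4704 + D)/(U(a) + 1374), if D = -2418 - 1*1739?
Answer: -8861/1362 ≈ -6.5059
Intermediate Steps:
U(W) = -2*W
D = -4157 (D = -2418 - 1739 = -4157)
(-4704 + D)/(U(a) + 1374) = (-4704 - 4157)/(-2*6 + 1374) = -8861/(-12 + 1374) = -8861/1362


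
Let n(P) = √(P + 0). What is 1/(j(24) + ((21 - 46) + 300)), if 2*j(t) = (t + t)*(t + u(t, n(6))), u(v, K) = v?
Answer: 1/1427 ≈ 0.00070077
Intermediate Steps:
n(P) = √P
j(t) = 2*t² (j(t) = ((t + t)*(t + t))/2 = ((2*t)*(2*t))/2 = (4*t²)/2 = 2*t²)
1/(j(24) + ((21 - 46) + 300)) = 1/(2*24² + ((21 - 46) + 300)) = 1/(2*576 + (-25 + 300)) = 1/(1152 + 275) = 1/1427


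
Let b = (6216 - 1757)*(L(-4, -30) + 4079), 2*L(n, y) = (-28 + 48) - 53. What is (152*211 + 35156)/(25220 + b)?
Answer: 134456/36279815 ≈ 0.0037061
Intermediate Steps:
L(n, y) = -33/2 (L(n, y) = ((-28 + 48) - 53)/2 = (20 - 53)/2 = (½)*(-33) = -33/2)
b = 36229375/2 (b = (6216 - 1757)*(-33/2 + 4079) = 4459*(8125/2) = 36229375/2 ≈ 1.8115e+7)
(152*211 + 35156)/(25220 + b) = (152*211 + 35156)/(25220 + 36229375/2) = (32072 + 35156)/(36279815/2) = 67228*(2/36279815) = 134456/36279815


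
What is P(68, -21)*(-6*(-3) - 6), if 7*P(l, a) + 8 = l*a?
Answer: -17232/7 ≈ -2461.7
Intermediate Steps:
P(l, a) = -8/7 + a*l/7 (P(l, a) = -8/7 + (l*a)/7 = -8/7 + (a*l)/7 = -8/7 + a*l/7)
P(68, -21)*(-6*(-3) - 6) = (-8/7 + (⅐)*(-21)*68)*(-6*(-3) - 6) = (-8/7 - 204)*(18 - 6) = -1436/7*12 = -17232/7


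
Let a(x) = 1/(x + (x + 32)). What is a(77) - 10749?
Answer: -1999313/186 ≈ -10749.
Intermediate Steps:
a(x) = 1/(32 + 2*x) (a(x) = 1/(x + (32 + x)) = 1/(32 + 2*x))
a(77) - 10749 = 1/(2*(16 + 77)) - 10749 = (1/2)/93 - 10749 = (1/2)*(1/93) - 10749 = 1/186 - 10749 = -1999313/186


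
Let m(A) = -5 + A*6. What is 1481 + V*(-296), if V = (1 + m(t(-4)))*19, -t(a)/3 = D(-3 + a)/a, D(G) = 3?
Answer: -51947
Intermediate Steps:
t(a) = -9/a
m(A) = -5 + 6*A
V = 361/2 (V = (1 + (-5 + 6*(-9/(-4))))*19 = (1 + (-5 + 6*(-9*(-¼))))*19 = (1 + (-5 + 6*(9/4)))*19 = (1 + (-5 + 27/2))*19 = (1 + 17/2)*19 = (19/2)*19 = 361/2 ≈ 180.50)
1481 + V*(-296) = 1481 + (361/2)*(-296) = 1481 - 53428 = -51947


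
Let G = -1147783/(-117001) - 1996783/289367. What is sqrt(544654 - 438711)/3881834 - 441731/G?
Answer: -14955345612783277/98504915578 + sqrt(105943)/3881834 ≈ -1.5182e+5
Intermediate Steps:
G = 98504915578/33856228367 (G = -1147783*(-1/117001) - 1996783*1/289367 = 1147783/117001 - 1996783/289367 = 98504915578/33856228367 ≈ 2.9095)
sqrt(544654 - 438711)/3881834 - 441731/G = sqrt(544654 - 438711)/3881834 - 441731/98504915578/33856228367 = sqrt(105943)*(1/3881834) - 441731*33856228367/98504915578 = sqrt(105943)/3881834 - 14955345612783277/98504915578 = -14955345612783277/98504915578 + sqrt(105943)/3881834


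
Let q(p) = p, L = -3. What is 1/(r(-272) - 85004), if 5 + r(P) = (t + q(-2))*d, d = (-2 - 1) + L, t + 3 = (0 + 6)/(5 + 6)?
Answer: -11/934805 ≈ -1.1767e-5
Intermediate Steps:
t = -27/11 (t = -3 + (0 + 6)/(5 + 6) = -3 + 6/11 = -27/11 ≈ -2.4545)
d = -6 (d = (-2 - 1) - 3 = -3 - 3 = -6)
r(P) = 239/11 (r(P) = -5 + (-27/11 - 2)*(-6) = -5 - 49/11*(-6) = -5 + 294/11 = 239/11)
1/(r(-272) - 85004) = 1/(239/11 - 85004) = 1/(-934805/11) = -11/934805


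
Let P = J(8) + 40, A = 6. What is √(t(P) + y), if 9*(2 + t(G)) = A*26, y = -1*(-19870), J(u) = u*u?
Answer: 2*√44742/3 ≈ 141.02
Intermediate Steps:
J(u) = u²
y = 19870
P = 104 (P = 8² + 40 = 64 + 40 = 104)
t(G) = 46/3 (t(G) = -2 + (6*26)/9 = -2 + (⅑)*156 = -2 + 52/3 = 46/3)
√(t(P) + y) = √(46/3 + 19870) = √(59656/3) = 2*√44742/3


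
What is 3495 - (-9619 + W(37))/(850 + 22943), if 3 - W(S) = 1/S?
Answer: 3077147588/880341 ≈ 3495.4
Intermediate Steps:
W(S) = 3 - 1/S
3495 - (-9619 + W(37))/(850 + 22943) = 3495 - (-9619 + (3 - 1/37))/(850 + 22943) = 3495 - (-9619 + (3 - 1*1/37))/23793 = 3495 - (-9619 + (3 - 1/37))/23793 = 3495 - (-9619 + 110/37)/23793 = 3495 - (-355793)/(37*23793) = 3495 - 1*(-355793/880341) = 3495 + 355793/880341 = 3077147588/880341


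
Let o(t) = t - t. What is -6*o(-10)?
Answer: 0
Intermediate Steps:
o(t) = 0
-6*o(-10) = -6*0 = 0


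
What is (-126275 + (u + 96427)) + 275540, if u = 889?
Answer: 246581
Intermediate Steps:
(-126275 + (u + 96427)) + 275540 = (-126275 + (889 + 96427)) + 275540 = (-126275 + 97316) + 275540 = -28959 + 275540 = 246581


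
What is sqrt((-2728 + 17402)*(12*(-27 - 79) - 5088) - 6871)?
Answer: I*sqrt(93333511) ≈ 9660.9*I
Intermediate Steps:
sqrt((-2728 + 17402)*(12*(-27 - 79) - 5088) - 6871) = sqrt(14674*(12*(-106) - 5088) - 6871) = sqrt(14674*(-1272 - 5088) - 6871) = sqrt(14674*(-6360) - 6871) = sqrt(-93326640 - 6871) = sqrt(-93333511) = I*sqrt(93333511)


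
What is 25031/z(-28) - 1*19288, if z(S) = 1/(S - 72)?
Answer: -2522388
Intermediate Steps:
z(S) = 1/(-72 + S)
25031/z(-28) - 1*19288 = 25031/(1/(-72 - 28)) - 1*19288 = 25031/(1/(-100)) - 19288 = 25031/(-1/100) - 19288 = 25031*(-100) - 19288 = -2503100 - 19288 = -2522388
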